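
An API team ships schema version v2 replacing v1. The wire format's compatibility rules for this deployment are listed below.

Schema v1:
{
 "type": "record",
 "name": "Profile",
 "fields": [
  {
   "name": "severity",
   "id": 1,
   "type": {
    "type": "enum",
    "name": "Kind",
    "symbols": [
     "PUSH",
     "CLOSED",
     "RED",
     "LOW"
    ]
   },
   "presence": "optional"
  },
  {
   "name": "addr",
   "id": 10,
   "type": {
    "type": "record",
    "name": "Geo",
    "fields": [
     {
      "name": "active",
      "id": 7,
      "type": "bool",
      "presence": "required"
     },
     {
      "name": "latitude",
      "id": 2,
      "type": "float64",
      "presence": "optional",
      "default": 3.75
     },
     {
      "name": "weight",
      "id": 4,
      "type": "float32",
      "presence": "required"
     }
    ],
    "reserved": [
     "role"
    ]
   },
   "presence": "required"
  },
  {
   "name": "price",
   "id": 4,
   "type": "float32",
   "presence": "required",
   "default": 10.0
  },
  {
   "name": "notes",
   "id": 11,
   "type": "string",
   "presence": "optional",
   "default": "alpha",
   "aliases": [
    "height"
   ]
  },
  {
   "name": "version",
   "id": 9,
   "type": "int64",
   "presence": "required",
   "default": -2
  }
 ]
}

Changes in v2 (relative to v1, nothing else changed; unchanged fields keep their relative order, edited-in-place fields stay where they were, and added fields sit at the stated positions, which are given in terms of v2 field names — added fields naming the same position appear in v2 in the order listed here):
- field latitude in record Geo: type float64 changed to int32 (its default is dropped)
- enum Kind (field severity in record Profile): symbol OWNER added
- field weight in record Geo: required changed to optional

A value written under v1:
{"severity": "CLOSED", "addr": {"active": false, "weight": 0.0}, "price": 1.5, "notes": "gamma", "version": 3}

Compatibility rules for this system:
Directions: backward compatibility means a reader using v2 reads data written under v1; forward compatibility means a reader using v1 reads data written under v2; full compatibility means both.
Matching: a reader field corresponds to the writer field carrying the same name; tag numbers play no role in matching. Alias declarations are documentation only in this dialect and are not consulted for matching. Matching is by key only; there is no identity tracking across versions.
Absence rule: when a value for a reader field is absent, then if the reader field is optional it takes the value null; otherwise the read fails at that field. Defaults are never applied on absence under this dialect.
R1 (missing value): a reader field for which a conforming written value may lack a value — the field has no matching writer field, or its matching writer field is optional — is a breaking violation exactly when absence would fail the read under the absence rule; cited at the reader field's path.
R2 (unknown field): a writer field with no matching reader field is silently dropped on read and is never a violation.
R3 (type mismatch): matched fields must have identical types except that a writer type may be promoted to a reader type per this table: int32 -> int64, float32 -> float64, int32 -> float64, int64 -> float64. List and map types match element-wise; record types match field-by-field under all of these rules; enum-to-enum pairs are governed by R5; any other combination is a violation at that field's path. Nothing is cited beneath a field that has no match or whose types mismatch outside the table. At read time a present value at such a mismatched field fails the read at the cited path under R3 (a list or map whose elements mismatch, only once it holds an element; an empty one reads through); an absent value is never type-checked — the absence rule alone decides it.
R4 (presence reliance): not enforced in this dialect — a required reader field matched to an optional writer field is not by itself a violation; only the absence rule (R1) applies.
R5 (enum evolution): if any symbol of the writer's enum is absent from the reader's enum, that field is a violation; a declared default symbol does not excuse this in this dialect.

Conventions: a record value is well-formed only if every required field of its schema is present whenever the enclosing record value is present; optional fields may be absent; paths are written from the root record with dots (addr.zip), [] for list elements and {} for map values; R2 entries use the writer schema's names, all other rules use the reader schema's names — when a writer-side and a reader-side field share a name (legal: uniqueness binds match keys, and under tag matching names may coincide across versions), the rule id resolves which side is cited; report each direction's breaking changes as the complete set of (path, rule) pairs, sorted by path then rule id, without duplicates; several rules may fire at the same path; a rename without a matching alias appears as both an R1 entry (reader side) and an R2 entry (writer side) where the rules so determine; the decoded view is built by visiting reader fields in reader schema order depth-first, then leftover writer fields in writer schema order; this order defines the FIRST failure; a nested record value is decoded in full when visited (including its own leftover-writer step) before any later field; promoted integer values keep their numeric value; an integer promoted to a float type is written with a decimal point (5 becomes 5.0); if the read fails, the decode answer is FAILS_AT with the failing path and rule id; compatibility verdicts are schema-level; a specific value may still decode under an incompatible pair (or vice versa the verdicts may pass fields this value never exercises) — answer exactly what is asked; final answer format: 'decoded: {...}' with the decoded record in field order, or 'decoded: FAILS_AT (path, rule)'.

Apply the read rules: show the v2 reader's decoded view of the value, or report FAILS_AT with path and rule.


each type pair in Profile: writer, then reader
migrating the Profile value to v2:
  severity := "CLOSED"
  addr.active := false
  addr.latitude := null (absent, optional -> null)
  addr.weight := 0.0
  price := 1.5
  notes := "gamma"
  version := 3
  => decoded: {"severity": "CLOSED", "addr": {"active": false, "latitude": null, "weight": 0.0}, "price": 1.5, "notes": "gamma", "version": 3}
the rest of the Profile diff is inert for this question:
  field latitude in record Geo: type float64 changed to int32 (its default is dropped) -> schema-level compatibility only; this Profile value's decode is unchanged
  enum Kind (field severity in record Profile): symbol OWNER added -> schema-level compatibility only; this Profile value's decode is unchanged
  field weight in record Geo: required changed to optional -> schema-level compatibility only; this Profile value's decode is unchanged

decoded: {"severity": "CLOSED", "addr": {"active": false, "latitude": null, "weight": 0.0}, "price": 1.5, "notes": "gamma", "version": 3}


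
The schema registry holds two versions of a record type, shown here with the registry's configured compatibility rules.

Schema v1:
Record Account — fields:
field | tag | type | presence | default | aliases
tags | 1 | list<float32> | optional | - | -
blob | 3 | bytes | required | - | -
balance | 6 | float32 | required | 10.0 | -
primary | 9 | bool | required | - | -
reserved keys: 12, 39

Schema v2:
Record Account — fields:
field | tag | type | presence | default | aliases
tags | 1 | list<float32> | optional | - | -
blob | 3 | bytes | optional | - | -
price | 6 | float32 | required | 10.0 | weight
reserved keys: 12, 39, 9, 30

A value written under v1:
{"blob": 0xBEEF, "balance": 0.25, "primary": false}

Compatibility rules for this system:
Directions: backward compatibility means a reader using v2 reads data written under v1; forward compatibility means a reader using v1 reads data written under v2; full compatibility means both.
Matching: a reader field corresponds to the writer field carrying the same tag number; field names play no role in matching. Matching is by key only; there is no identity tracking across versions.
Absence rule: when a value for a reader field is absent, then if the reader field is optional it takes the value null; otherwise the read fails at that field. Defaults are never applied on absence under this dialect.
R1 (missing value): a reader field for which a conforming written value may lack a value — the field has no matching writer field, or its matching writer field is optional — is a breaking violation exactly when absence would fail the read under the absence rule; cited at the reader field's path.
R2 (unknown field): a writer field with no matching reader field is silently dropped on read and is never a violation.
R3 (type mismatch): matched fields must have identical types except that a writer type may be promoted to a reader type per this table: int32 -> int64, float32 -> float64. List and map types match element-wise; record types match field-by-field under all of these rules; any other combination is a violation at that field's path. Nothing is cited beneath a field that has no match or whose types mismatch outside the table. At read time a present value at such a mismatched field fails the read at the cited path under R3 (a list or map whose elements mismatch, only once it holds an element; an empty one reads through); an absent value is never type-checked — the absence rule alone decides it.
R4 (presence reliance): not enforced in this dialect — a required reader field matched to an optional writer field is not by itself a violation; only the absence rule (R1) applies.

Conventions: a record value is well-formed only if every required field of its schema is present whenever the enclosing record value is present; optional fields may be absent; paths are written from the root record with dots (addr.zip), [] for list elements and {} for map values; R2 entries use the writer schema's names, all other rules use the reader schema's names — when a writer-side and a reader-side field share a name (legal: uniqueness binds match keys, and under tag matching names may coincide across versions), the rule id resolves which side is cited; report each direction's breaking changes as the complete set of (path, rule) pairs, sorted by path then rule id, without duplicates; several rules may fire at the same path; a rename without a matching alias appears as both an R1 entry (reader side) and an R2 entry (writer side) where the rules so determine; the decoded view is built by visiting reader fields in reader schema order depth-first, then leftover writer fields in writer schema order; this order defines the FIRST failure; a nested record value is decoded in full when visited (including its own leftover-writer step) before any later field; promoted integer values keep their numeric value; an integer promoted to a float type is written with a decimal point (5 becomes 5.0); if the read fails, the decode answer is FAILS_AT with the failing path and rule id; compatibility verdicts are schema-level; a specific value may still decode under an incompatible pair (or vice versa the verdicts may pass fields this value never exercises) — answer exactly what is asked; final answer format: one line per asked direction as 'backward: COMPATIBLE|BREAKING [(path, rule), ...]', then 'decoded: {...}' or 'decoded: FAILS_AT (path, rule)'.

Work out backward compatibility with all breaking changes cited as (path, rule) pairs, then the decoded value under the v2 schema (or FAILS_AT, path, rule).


the writer's type comes first in each Account pair
checking backward for Account: reader v2 against writer v1:
  tags <- tags (list<float32> -> list<float32>, writer optional)
  blob <- blob (bytes -> bytes, writer required)
  price <- balance (float32 -> float32, writer required)
  writer field primary has no reader counterpart
  => backward verdict for Account: COMPATIBLE, no violations
decoding the Account value with the v2 reader:
  tags := null (absent, optional -> null)
  blob := 0xBEEF
  price := 0.25 (from writer balance)
  writer primary: unknown -> dropped
  => decoded: {"tags": null, "blob": 0xBEEF, "price": 0.25}
ruling out the remaining Account differences:
  field blob in record Account: required changed to optional -> its effect on Account is confined to the forward direction, not asked

backward: COMPATIBLE []; decoded: {"tags": null, "blob": 0xBEEF, "price": 0.25}


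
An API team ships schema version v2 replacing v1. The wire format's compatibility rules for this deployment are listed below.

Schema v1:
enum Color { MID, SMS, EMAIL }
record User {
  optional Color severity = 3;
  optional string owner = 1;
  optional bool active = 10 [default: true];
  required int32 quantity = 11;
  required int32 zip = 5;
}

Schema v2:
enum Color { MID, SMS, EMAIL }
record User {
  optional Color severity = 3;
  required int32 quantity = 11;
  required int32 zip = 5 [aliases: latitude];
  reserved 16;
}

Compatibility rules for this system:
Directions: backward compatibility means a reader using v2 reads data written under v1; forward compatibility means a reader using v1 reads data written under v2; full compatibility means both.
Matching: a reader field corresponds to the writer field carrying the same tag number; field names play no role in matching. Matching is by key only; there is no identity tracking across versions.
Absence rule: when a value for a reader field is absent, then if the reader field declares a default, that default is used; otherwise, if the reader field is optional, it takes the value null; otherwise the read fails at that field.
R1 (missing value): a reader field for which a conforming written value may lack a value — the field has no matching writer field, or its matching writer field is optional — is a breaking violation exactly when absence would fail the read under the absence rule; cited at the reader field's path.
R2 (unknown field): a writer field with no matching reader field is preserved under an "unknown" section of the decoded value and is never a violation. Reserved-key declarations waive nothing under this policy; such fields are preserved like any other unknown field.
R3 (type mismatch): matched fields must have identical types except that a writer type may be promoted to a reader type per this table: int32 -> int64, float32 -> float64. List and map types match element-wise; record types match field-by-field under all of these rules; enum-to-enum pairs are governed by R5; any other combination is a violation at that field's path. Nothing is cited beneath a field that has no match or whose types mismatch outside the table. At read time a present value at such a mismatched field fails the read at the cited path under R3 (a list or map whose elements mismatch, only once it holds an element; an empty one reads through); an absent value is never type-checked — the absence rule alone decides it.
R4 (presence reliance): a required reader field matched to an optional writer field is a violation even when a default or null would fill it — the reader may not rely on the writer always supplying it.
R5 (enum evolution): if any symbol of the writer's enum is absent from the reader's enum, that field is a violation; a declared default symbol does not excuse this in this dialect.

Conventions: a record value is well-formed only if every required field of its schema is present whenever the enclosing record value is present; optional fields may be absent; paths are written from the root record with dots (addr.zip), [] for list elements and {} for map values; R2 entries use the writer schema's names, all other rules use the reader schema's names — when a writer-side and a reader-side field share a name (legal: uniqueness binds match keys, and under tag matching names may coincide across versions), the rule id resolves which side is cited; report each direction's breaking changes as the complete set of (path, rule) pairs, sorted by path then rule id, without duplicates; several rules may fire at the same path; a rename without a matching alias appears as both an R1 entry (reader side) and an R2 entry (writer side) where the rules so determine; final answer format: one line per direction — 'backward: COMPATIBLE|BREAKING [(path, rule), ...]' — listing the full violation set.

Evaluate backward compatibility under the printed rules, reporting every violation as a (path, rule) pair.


each type pair in User: writer, then reader
backward pass over User, reader schema v2, writer schema v1:
  severity: Color -> Color, writer optional; from severity
  quantity: int32 -> int32, writer required; from quantity
  zip: int32 -> int32, writer required; from zip
  writer owner: unknown to reader
  writer active: unknown to reader
  => backward: COMPATIBLE
ruling out the remaining User differences:
  removed field owner from record User -> no rule fires on it in User's dialect; the asked verdict holds
  removed field active from record User -> no rule fires on it in User's dialect; the asked verdict holds

backward: COMPATIBLE []


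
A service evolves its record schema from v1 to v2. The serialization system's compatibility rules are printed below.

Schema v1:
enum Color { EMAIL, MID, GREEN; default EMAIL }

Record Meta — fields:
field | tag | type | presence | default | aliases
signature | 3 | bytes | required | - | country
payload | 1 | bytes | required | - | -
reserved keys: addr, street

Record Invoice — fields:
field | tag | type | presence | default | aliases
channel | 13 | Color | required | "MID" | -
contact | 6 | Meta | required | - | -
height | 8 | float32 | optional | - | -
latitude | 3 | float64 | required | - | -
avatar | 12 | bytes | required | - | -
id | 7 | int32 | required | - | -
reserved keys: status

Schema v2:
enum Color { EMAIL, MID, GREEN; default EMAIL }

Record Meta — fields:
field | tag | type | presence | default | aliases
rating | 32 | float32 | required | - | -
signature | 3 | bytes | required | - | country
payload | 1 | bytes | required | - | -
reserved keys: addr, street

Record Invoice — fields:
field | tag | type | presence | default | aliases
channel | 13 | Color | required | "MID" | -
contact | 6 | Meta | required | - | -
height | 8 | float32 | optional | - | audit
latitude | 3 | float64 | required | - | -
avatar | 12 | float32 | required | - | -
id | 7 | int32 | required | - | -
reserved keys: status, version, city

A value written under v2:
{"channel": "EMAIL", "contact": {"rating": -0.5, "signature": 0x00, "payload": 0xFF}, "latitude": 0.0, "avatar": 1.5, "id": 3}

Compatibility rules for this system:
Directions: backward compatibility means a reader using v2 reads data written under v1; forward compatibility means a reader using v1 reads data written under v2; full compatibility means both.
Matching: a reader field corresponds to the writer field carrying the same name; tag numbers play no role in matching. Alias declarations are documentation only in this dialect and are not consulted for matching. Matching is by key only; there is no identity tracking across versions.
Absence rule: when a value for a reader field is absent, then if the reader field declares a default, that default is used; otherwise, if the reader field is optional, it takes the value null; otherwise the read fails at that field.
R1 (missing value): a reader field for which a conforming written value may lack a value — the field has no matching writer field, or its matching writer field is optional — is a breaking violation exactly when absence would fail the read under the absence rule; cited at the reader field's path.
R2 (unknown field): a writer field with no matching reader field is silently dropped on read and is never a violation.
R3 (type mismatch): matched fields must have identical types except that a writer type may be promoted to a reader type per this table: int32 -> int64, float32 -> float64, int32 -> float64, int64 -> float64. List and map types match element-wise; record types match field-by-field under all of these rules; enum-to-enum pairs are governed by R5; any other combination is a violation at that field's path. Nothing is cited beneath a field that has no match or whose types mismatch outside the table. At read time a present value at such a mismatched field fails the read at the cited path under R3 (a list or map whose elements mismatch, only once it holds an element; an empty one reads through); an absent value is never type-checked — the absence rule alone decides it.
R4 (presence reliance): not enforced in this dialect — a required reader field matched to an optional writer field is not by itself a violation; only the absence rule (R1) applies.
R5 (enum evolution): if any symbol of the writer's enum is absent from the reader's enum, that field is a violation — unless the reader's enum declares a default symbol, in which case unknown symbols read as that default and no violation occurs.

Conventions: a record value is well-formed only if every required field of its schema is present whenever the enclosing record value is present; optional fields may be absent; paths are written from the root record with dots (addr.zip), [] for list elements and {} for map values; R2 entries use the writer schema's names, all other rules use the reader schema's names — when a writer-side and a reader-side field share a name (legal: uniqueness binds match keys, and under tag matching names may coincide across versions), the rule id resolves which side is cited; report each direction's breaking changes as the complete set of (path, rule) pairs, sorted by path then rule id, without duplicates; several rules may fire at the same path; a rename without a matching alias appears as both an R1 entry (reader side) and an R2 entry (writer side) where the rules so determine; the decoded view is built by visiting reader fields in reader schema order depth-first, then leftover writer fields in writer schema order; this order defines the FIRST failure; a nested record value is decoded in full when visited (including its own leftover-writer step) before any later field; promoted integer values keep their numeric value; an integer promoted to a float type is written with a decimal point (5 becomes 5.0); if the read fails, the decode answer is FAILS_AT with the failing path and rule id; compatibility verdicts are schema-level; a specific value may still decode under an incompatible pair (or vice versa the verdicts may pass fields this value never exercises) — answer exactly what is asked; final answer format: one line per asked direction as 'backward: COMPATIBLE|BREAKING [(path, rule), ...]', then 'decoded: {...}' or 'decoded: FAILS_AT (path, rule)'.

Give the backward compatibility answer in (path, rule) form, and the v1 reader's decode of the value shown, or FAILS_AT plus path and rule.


backward: BREAKING [(avatar, R3), (contact.rating, R1)]; decoded: FAILS_AT (avatar, R3)

the writer's type comes first in each Invoice pair
backward for Invoice (reader v2, writer v1):
  channel: Color -> Color, writer required; from channel
  contact: Meta -> Meta, writer required; from contact
  height: float32 -> float32, writer optional; from height
  latitude: float64 -> float64, writer required; from latitude
  avatar: bytes -> float32, writer required; from avatar
  id: int32 -> int32, writer required; from id
  no writer field matches reader contact.rating
  contact.signature: bytes -> bytes, writer required; from contact.signature
  contact.payload: bytes -> bytes, writer required; from contact.payload
  breaking: (avatar, R3)
  breaking: (contact.rating, R1)
  => backward verdict for Invoice: BREAKING, 2 violation(s)
decode (reader v1):
  channel := "EMAIL"
  contact.signature := 0x00
  contact.payload := 0xFF
  writer contact.rating: no reader field; dropped
  height := null (missing; optional => null)
  latitude := 0.0
  read fails at avatar under R3
  => FAILS_AT (avatar, R3)


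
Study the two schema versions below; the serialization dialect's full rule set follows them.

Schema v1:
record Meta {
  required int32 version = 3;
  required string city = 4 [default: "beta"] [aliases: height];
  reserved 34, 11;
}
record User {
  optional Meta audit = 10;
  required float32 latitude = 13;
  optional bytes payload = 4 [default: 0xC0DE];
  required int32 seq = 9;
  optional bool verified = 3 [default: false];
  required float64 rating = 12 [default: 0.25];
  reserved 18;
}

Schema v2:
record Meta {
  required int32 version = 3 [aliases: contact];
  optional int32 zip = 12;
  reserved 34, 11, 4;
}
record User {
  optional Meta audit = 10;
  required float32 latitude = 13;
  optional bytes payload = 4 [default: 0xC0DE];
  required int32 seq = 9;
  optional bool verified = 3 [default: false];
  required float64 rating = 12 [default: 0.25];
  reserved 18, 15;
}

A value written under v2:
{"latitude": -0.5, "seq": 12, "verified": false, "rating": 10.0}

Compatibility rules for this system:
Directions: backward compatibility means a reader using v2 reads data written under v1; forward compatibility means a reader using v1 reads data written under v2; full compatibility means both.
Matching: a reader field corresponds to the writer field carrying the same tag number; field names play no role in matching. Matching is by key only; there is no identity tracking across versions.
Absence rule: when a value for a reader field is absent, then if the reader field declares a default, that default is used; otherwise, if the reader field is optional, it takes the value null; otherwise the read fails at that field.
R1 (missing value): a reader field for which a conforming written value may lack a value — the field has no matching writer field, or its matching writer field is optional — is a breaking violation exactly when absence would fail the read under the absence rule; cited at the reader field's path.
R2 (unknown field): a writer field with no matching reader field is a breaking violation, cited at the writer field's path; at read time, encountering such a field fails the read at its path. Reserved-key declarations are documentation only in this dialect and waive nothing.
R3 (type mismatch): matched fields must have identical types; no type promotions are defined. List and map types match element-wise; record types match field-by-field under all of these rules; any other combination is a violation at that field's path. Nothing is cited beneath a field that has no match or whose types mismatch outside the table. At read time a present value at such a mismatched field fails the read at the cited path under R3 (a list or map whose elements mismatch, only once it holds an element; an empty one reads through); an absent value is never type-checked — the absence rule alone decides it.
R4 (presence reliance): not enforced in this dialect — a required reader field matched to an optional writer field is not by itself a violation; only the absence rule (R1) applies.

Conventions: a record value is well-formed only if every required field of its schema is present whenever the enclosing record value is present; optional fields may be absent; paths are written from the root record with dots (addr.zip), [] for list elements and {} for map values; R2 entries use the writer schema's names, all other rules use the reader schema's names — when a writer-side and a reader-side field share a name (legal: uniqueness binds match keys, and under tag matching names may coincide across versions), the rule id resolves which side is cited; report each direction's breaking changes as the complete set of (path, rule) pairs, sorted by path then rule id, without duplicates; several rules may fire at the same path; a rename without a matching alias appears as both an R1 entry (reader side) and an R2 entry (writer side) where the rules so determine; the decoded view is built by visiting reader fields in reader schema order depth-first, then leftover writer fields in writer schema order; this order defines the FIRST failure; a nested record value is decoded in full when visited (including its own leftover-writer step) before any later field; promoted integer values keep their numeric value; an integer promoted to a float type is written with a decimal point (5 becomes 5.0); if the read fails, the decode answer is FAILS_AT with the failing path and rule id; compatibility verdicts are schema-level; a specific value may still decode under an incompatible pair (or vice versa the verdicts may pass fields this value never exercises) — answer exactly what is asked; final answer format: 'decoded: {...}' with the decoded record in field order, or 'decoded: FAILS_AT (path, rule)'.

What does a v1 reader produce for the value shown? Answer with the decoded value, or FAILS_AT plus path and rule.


decoded: {"audit": null, "latitude": -0.5, "payload": 0xC0DE, "seq": 12, "verified": false, "rating": 10.0}

the writer's type comes first in each User pair
decode (reader v1):
  audit := null (absent, optional -> null)
  latitude := -0.5
  payload := 0xC0DE (absent -> default)
  seq := 12
  verified := false
  rating := 10.0
  => decoded: {"audit": null, "latitude": -0.5, "payload": 0xC0DE, "seq": 12, "verified": false, "rating": 10.0}
the rest of the User diff is inert for this question:
  removed field city from record Meta (its key 4 joins the reserved list) -> affects the rule determinations only; this particular User value decodes identically
  added field zip to record Meta: optional int32, tag 12 (in v2 it sits last) -> affects the rule determinations only; this particular User value decodes identically


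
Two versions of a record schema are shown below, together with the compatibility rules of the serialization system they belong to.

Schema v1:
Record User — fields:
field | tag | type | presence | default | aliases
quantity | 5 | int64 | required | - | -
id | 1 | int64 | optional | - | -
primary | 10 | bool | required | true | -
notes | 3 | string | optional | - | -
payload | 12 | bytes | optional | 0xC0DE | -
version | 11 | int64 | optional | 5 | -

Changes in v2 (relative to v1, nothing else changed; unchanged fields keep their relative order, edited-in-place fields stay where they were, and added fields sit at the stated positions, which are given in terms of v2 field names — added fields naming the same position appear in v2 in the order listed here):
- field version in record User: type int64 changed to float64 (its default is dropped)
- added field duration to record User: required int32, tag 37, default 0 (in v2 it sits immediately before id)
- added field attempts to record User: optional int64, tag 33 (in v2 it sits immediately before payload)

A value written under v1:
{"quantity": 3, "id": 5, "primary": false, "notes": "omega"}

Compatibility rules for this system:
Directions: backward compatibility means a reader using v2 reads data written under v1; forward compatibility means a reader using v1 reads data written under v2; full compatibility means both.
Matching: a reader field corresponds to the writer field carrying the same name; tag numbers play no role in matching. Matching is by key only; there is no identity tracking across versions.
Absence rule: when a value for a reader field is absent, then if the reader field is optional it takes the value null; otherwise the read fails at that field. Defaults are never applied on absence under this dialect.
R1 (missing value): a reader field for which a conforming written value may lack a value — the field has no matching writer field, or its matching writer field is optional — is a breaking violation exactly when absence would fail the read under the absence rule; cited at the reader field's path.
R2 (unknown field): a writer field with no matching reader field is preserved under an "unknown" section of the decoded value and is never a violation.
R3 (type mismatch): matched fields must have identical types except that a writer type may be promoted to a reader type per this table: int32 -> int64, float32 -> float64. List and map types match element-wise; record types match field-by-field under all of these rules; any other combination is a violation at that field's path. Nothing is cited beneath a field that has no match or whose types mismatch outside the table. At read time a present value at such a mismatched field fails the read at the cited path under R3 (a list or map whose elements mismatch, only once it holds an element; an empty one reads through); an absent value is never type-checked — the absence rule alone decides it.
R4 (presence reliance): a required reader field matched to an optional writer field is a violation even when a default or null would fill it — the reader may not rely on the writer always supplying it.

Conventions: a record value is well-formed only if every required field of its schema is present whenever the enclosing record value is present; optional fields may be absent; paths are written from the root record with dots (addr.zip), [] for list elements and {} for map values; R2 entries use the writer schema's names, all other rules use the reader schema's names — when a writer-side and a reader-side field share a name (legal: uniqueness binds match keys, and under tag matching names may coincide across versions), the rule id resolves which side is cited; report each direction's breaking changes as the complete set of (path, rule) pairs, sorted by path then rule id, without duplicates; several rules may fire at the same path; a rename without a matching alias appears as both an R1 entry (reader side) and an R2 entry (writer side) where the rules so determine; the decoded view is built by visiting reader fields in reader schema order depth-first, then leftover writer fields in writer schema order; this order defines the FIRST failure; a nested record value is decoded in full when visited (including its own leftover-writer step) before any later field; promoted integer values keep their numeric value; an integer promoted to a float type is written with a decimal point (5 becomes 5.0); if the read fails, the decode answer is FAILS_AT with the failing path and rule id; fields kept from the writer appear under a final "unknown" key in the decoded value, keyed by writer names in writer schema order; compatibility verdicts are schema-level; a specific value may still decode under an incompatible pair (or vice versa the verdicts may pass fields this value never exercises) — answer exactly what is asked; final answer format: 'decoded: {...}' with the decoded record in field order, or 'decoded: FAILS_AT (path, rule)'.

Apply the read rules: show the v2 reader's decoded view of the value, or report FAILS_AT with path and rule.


decoded: FAILS_AT (duration, R1)

arrows below run writer -> reader for User
decode walk for User under reader schema v2:
  quantity := 3
  read fails at duration under R1 (no fill)
  => FAILS_AT (duration, R1)
remaining User differences; none change what is asked:
  field version in record User: type int64 changed to float64 (its default is dropped) -> affects the rule determinations only; this particular User value decodes identically
  added field attempts to record User: optional int64, tag 33 (in v2 it sits immediately before payload) -> inert under this dialect — no rule fires on User and the result does not move


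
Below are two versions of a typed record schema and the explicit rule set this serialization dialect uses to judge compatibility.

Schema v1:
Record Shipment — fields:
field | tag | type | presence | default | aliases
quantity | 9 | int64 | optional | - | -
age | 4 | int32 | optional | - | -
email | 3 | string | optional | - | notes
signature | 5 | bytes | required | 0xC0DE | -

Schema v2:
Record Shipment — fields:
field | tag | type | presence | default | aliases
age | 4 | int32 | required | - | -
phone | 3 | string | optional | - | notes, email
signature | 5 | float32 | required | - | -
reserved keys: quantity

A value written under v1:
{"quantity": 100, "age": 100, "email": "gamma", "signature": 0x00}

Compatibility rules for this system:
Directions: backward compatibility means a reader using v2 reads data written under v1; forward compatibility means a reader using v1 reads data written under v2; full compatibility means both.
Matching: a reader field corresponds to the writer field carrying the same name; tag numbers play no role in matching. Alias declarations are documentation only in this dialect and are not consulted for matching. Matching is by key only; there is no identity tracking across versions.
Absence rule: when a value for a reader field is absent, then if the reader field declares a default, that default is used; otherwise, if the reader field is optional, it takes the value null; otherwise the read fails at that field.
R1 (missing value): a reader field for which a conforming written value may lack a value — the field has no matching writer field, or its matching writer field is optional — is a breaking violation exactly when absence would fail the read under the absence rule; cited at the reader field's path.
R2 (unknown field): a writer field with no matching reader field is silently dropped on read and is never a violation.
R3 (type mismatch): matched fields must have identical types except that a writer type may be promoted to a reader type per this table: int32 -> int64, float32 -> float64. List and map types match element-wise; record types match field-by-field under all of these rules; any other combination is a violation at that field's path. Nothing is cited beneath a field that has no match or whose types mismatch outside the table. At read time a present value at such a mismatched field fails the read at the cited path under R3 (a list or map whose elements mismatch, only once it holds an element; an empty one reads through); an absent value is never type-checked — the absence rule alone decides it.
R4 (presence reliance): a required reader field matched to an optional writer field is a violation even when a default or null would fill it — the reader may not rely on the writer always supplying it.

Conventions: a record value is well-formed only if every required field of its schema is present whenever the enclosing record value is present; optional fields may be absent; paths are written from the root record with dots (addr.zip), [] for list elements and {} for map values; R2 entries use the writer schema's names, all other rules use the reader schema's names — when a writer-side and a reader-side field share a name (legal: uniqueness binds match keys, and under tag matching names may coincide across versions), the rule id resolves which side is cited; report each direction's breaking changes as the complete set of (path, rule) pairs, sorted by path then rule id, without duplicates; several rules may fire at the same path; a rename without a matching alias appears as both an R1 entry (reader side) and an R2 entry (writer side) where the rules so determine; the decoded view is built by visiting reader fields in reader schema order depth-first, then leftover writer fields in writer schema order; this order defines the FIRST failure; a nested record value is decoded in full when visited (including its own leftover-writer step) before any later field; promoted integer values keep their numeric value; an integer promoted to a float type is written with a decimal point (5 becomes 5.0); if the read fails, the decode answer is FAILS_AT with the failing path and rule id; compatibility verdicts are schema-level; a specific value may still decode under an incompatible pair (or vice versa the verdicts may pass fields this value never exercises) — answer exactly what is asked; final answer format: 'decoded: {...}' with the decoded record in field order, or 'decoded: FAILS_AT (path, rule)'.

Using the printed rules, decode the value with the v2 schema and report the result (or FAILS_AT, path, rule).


arrows below run writer -> reader for Shipment
decode walk for Shipment under reader schema v2:
  age := 100
  phone := null (not supplied -> null)
  read fails at signature under R3
  => FAILS_AT (signature, R3)
diffs on Shipment not affecting the asked answer:
  renamed field email to phone in record Shipment (alias email declared on the renamed field) -> no rule fires on it and the decoded Shipment view is identical with or without it
  removed field quantity from record Shipment (its key "quantity" joins the reserved list) -> no rule fires on it and the decoded Shipment view is identical with or without it
  field age in record Shipment: optional changed to required -> shifts the Shipment verdicts, not this decode

decoded: FAILS_AT (signature, R3)
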